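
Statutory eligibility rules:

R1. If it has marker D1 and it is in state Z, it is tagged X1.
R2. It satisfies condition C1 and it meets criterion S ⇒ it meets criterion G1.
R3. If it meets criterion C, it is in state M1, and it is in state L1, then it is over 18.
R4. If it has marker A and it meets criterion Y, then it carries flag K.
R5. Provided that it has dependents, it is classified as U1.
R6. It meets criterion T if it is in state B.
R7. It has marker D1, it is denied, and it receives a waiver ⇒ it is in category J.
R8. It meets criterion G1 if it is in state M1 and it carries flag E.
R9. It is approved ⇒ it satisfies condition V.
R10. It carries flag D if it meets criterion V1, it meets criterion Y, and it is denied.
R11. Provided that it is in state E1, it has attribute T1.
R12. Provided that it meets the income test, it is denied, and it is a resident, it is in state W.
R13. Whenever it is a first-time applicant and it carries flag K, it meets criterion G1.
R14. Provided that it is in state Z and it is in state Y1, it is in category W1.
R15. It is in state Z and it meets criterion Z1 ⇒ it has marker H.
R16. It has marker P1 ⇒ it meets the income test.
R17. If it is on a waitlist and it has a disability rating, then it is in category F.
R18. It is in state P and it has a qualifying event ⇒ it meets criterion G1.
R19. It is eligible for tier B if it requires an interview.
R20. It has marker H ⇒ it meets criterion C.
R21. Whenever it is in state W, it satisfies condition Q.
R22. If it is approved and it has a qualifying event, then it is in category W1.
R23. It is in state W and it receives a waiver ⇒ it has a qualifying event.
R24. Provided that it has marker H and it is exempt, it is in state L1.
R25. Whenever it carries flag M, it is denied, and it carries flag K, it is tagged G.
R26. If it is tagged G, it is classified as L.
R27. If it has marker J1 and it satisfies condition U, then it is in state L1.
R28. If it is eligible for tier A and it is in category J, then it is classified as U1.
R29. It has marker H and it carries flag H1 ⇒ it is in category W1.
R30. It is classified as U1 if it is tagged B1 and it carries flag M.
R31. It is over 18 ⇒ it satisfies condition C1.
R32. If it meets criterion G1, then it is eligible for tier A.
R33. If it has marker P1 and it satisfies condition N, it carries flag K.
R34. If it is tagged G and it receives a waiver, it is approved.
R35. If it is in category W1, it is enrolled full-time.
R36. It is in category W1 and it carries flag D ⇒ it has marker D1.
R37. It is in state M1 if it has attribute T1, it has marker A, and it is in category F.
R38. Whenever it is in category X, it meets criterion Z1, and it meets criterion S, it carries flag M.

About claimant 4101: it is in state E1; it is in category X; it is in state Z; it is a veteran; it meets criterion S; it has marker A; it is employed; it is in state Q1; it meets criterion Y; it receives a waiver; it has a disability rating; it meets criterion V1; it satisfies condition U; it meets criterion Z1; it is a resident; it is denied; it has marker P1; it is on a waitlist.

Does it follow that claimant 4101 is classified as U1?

Forward chaining from the given facts derives: carries flag K, carries flag D, has attribute T1, has marker H, meets the income test, is in category F, meets criterion C, is in state M1, carries flag M, is in state W, satisfies condition Q, has a qualifying event, is tagged G, is classified as L, is approved, satisfies condition V, is in category W1, is enrolled full-time, has marker D1, is tagged X1, is in category J.
Rules concluding "it is classified as U1": R5 needs "it has dependents"; R28 needs "it is eligible for tier A"; R30 needs "it is tagged B1" — none of these are established.

No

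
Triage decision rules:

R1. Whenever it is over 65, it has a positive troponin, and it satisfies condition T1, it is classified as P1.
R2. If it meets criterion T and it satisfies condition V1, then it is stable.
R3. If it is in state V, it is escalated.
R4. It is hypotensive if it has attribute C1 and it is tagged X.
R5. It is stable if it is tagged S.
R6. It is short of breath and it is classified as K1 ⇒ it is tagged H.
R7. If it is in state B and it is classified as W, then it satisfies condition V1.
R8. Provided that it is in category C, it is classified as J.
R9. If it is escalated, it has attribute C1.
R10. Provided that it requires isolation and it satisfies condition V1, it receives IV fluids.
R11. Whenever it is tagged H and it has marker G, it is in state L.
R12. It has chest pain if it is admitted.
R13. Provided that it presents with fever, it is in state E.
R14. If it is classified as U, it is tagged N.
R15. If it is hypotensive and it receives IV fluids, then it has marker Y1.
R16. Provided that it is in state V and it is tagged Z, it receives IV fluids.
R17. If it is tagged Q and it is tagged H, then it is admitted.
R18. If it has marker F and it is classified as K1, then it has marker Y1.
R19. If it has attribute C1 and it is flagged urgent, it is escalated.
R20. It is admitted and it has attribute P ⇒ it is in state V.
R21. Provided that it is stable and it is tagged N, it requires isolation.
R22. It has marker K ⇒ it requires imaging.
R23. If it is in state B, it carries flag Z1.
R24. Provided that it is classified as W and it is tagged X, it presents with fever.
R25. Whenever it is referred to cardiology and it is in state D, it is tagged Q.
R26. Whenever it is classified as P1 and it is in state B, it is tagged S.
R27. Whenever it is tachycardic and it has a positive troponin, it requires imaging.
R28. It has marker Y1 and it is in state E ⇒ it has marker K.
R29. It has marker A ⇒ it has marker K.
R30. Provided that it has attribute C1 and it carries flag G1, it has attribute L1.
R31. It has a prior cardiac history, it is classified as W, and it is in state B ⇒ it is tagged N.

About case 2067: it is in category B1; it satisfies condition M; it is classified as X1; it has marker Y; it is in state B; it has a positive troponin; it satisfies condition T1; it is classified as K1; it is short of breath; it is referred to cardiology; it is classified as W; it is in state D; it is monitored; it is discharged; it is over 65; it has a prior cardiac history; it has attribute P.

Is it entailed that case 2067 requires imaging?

No

Forward chaining from the given facts derives: is classified as P1, is tagged H, satisfies condition V1, carries flag Z1, is tagged Q, is tagged S, is tagged N, is stable, is admitted, is in state V, requires isolation, is escalated, has attribute C1, receives IV fluids, has chest pain.
Rules concluding "it requires imaging": R22 needs "it has marker K"; R27 needs "it is tachycardic" — none of these are established.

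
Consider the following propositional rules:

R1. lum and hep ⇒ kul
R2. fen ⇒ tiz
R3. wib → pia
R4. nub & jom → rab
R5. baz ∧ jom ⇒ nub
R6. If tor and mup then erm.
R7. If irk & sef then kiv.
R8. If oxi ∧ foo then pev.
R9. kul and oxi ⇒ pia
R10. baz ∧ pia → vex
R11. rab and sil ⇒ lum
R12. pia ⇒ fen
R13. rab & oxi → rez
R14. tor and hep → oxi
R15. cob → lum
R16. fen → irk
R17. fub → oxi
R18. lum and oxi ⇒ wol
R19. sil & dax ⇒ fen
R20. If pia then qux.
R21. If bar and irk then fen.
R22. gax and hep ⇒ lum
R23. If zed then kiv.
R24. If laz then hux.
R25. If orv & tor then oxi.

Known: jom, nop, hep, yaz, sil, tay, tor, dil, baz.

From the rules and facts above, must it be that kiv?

Forward chaining from the given facts derives: nub, oxi, rab, lum, rez, wol, kul, pia, vex, fen, irk, qux, tiz.
Rules concluding kiv: R7 needs sef; R23 needs zed — none of these are established.

No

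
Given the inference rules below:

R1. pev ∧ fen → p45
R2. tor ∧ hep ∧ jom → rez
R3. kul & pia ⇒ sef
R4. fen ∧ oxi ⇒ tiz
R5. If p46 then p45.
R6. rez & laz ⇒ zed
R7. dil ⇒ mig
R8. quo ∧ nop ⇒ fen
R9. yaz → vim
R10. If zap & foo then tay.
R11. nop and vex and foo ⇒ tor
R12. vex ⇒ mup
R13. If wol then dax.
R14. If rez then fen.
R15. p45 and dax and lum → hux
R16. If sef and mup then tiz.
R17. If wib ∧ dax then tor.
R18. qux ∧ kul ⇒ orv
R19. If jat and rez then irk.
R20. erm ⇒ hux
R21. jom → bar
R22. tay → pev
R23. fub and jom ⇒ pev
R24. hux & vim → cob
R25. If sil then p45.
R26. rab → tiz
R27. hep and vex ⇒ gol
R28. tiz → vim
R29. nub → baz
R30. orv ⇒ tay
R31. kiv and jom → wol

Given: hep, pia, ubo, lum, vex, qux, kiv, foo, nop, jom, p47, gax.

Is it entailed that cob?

Forward chaining from the given facts derives: tor, mup, bar, gol, wol, rez, dax, fen.
The only rule concluding cob is R24, which needs hux; that is never established.

No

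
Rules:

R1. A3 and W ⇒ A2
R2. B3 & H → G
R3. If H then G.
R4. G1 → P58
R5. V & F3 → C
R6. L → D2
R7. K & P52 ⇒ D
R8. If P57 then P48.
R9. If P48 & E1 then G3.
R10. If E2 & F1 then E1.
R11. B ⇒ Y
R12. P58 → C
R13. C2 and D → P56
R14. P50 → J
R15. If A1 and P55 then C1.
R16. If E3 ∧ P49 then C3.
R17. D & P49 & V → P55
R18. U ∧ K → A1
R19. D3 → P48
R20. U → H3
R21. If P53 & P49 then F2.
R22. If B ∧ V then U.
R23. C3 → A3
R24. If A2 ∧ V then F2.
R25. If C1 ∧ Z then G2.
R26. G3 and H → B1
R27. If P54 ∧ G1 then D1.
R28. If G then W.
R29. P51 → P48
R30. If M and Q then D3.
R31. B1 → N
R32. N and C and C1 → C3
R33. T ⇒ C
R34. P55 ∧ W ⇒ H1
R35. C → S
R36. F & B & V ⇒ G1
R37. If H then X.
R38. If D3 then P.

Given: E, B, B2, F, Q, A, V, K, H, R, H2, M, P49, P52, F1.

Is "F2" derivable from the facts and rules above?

No

Forward chaining from the given facts derives: G, D, Y, P55, U, W, D3, H1, G1, X, P, P58, C, A1, P48, H3, S, C1.
Rules concluding F2: R21 needs P53; R24 needs A2 — none of these are established.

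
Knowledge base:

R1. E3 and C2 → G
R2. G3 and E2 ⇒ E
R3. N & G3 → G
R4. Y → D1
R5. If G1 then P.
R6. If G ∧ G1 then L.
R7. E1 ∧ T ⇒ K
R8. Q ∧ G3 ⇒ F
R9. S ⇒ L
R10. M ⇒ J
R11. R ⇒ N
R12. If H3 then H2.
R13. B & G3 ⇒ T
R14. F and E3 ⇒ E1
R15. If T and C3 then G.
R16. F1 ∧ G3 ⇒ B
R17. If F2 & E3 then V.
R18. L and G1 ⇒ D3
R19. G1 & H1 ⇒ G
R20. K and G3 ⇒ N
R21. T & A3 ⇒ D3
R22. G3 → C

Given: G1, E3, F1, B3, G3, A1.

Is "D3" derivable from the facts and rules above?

Forward chaining from the given facts derives: P, B, C, T.
Rules concluding D3: R18 needs L; R21 needs A3 — none of these are established.

No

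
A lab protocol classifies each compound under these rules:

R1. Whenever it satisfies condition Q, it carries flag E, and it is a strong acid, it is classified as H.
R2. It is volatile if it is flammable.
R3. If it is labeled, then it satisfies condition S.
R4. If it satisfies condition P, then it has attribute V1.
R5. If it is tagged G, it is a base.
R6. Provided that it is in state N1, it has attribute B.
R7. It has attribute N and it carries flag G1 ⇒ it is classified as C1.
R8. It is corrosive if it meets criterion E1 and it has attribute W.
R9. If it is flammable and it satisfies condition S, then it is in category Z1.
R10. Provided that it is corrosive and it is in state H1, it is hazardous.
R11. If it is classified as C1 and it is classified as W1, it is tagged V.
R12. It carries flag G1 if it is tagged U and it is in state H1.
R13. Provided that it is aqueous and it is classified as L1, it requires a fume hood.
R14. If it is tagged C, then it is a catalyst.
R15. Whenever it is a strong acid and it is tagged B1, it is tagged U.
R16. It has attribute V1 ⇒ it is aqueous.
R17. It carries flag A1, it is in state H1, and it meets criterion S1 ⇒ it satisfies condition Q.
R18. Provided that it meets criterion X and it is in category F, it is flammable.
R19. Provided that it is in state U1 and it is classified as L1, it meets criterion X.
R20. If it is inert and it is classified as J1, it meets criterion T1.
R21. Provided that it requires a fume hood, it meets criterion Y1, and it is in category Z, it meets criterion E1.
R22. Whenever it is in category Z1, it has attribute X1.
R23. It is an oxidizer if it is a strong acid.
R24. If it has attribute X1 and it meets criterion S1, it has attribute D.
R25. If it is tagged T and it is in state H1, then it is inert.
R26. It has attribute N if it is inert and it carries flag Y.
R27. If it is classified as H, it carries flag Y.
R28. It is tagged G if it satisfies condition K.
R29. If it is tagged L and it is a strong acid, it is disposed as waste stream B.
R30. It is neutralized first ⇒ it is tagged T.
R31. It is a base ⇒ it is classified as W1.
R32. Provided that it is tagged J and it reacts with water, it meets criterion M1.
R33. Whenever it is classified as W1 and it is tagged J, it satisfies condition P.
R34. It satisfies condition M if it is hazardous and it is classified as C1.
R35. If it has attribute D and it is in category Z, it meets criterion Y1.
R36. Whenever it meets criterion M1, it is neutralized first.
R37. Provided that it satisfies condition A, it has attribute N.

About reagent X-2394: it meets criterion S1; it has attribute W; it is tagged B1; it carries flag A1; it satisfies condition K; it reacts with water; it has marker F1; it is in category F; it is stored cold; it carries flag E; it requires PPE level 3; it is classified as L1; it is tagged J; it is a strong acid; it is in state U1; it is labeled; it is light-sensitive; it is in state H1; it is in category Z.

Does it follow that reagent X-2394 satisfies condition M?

By R3 (it is labeled): it satisfies condition S.
By R15 (it is a strong acid, it is tagged B1): it is tagged U.
By R17 (it carries flag A1, it is in state H1, it meets criterion S1): it satisfies condition Q.
By R19 (it is in state U1, it is classified as L1): it meets criterion X.
By R28 (it satisfies condition K): it is tagged G.
By R32 (it is tagged J, it reacts with water): it meets criterion M1.
By R36 (it meets criterion M1): it is neutralized first.
By R1 (it satisfies condition Q, it carries flag E, it is a strong acid): it is classified as H.
By R5 (it is tagged G): it is a base.
By R12 (it is tagged U, it is in state H1): it carries flag G1.
By R18 (it meets criterion X, it is in category F): it is flammable.
By R27 (it is classified as H): it carries flag Y.
By R30 (it is neutralized first): it is tagged T.
By R31 (it is a base): it is classified as W1.
By R33 (it is classified as W1, it is tagged J): it satisfies condition P.
By R4 (it satisfies condition P): it has attribute V1.
By R9 (it is flammable, it satisfies condition S): it is in category Z1.
By R16 (it has attribute V1): it is aqueous.
By R22 (it is in category Z1): it has attribute X1.
By R24 (it has attribute X1, it meets criterion S1): it has attribute D.
By R25 (it is tagged T, it is in state H1): it is inert.
By R26 (it is inert, it carries flag Y): it has attribute N.
By R35 (it has attribute D, it is in category Z): it meets criterion Y1.
By R7 (it has attribute N, it carries flag G1): it is classified as C1.
By R13 (it is aqueous, it is classified as L1): it requires a fume hood.
By R21 (it requires a fume hood, it meets criterion Y1, it is in category Z): it meets criterion E1.
By R8 (it meets criterion E1, it has attribute W): it is corrosive.
By R10 (it is corrosive, it is in state H1): it is hazardous.
By R34 (it is hazardous, it is classified as C1): it satisfies condition M.

Yes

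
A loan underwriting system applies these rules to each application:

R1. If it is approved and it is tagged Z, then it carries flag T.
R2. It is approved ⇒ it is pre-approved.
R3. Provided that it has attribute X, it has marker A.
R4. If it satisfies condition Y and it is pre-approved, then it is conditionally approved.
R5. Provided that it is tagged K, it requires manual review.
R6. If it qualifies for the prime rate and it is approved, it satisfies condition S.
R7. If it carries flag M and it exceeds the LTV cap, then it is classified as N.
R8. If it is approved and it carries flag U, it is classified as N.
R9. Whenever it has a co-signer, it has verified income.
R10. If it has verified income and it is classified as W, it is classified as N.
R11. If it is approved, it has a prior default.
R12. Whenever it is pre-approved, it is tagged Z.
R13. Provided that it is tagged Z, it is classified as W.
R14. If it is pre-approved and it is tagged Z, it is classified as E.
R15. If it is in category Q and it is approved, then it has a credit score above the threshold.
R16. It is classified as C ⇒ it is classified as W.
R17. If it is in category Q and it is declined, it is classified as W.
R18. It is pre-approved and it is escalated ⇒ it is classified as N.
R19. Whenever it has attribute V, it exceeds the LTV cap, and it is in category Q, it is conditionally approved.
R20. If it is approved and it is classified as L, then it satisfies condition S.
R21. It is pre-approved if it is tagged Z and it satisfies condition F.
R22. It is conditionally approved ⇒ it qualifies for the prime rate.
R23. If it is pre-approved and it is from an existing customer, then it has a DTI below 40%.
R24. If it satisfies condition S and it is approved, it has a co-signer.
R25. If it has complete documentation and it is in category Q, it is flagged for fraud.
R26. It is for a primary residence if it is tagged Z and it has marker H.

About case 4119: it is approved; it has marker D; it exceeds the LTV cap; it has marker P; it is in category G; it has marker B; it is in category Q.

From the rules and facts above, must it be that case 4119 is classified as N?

No

Forward chaining from the given facts derives: is pre-approved, has a prior default, is tagged Z, is classified as W, is classified as E, has a credit score above the threshold, carries flag T.
Rules concluding "it is classified as N": R7 needs "it carries flag M"; R8 needs "it carries flag U"; R10 needs "it has verified income"; R18 needs "it is escalated" — none of these are established.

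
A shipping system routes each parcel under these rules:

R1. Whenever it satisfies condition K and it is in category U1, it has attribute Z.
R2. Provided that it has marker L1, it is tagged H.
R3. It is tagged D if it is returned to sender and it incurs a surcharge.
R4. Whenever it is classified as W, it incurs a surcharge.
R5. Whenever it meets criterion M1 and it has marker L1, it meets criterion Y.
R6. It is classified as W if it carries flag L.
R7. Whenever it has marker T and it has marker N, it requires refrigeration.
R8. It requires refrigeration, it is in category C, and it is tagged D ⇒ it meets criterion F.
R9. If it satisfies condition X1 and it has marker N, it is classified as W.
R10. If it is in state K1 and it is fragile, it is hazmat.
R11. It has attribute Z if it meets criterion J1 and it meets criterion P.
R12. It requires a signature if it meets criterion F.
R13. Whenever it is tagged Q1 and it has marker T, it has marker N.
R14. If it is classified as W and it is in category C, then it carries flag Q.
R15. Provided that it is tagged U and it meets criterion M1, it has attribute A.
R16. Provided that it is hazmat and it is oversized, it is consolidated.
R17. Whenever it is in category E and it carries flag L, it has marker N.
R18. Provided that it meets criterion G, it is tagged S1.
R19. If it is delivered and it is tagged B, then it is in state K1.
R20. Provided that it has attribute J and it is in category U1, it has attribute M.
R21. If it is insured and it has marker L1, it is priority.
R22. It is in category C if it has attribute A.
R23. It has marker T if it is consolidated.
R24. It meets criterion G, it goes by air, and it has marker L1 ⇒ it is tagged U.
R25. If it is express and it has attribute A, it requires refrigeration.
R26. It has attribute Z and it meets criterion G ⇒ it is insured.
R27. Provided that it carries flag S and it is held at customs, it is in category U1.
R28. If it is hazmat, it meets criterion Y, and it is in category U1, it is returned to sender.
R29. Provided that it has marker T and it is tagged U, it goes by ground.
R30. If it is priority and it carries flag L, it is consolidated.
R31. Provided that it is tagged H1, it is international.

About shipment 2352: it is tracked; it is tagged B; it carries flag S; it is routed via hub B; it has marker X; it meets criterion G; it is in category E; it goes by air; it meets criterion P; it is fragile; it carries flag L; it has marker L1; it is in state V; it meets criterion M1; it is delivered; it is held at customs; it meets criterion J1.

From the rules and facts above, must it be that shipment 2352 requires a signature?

Yes

By R5 (it meets criterion M1, it has marker L1): it meets criterion Y.
By R6 (it carries flag L): it is classified as W.
By R11 (it meets criterion J1, it meets criterion P): it has attribute Z.
By R17 (it is in category E, it carries flag L): it has marker N.
By R19 (it is delivered, it is tagged B): it is in state K1.
By R24 (it meets criterion G, it goes by air, it has marker L1): it is tagged U.
By R26 (it has attribute Z, it meets criterion G): it is insured.
By R27 (it carries flag S, it is held at customs): it is in category U1.
By R4 (it is classified as W): it incurs a surcharge.
By R10 (it is in state K1, it is fragile): it is hazmat.
By R15 (it is tagged U, it meets criterion M1): it has attribute A.
By R21 (it is insured, it has marker L1): it is priority.
By R22 (it has attribute A): it is in category C.
By R28 (it is hazmat, it meets criterion Y, it is in category U1): it is returned to sender.
By R30 (it is priority, it carries flag L): it is consolidated.
By R3 (it is returned to sender, it incurs a surcharge): it is tagged D.
By R23 (it is consolidated): it has marker T.
By R7 (it has marker T, it has marker N): it requires refrigeration.
By R8 (it requires refrigeration, it is in category C, it is tagged D): it meets criterion F.
By R12 (it meets criterion F): it requires a signature.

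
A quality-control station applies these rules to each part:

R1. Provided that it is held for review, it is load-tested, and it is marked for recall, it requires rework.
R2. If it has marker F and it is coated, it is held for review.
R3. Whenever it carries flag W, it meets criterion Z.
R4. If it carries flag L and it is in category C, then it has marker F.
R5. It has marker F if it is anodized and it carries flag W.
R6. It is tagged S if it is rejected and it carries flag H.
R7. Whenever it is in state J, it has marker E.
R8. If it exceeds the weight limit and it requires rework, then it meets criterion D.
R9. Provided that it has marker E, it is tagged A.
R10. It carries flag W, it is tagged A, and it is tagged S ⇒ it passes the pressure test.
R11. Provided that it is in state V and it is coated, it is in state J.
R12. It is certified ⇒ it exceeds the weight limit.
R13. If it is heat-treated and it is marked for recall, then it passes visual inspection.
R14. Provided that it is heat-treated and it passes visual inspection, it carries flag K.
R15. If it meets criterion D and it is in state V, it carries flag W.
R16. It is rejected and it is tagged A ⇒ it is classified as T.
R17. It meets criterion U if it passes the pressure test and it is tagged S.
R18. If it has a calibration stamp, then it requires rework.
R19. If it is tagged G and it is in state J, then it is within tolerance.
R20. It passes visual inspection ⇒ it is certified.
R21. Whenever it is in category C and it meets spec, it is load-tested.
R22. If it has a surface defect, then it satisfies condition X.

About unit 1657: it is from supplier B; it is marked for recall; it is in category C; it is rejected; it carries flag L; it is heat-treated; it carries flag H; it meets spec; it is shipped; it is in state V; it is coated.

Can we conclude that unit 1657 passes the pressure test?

Yes

By R4 (it carries flag L, it is in category C): it has marker F.
By R6 (it is rejected, it carries flag H): it is tagged S.
By R11 (it is in state V, it is coated): it is in state J.
By R13 (it is heat-treated, it is marked for recall): it passes visual inspection.
By R20 (it passes visual inspection): it is certified.
By R21 (it is in category C, it meets spec): it is load-tested.
By R2 (it has marker F, it is coated): it is held for review.
By R7 (it is in state J): it has marker E.
By R9 (it has marker E): it is tagged A.
By R12 (it is certified): it exceeds the weight limit.
By R1 (it is held for review, it is load-tested, it is marked for recall): it requires rework.
By R8 (it exceeds the weight limit, it requires rework): it meets criterion D.
By R15 (it meets criterion D, it is in state V): it carries flag W.
By R10 (it carries flag W, it is tagged A, it is tagged S): it passes the pressure test.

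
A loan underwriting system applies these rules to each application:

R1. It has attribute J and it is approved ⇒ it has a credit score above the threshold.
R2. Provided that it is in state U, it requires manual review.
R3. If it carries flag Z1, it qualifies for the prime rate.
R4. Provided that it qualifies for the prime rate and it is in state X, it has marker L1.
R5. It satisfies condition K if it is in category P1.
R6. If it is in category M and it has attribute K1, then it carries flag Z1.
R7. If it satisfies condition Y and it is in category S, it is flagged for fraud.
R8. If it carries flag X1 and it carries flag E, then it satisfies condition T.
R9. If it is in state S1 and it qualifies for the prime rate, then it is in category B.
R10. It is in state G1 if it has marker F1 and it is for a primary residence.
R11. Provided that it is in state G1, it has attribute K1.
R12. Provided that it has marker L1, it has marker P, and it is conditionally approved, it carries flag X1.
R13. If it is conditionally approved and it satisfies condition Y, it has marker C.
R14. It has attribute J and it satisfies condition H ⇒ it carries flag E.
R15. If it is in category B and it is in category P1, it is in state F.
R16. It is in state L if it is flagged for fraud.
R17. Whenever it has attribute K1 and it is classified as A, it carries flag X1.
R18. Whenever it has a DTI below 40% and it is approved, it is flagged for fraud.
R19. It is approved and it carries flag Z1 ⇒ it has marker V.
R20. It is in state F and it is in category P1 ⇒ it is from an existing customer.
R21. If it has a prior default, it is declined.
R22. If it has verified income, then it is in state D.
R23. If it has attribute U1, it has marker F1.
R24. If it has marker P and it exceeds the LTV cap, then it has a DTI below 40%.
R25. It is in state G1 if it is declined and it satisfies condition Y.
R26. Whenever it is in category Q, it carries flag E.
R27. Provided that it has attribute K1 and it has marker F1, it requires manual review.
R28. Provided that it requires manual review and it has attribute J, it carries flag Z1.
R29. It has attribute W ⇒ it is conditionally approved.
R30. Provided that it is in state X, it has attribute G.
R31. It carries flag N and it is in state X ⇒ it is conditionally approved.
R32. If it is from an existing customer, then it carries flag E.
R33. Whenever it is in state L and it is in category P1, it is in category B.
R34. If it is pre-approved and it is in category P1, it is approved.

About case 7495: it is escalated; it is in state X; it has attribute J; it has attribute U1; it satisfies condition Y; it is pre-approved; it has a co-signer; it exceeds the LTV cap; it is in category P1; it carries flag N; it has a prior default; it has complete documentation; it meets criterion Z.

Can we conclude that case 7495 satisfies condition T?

Forward chaining from the given facts derives: satisfies condition K, is declined, has marker F1, is in state G1, has attribute G, is conditionally approved, is approved, has a credit score above the threshold, has attribute K1, has marker C, requires manual review, carries flag Z1, qualifies for the prime rate, has marker L1, has marker V.
The only rule concluding "it satisfies condition T" is R8, which needs "it carries flag X1"; that is never established.

No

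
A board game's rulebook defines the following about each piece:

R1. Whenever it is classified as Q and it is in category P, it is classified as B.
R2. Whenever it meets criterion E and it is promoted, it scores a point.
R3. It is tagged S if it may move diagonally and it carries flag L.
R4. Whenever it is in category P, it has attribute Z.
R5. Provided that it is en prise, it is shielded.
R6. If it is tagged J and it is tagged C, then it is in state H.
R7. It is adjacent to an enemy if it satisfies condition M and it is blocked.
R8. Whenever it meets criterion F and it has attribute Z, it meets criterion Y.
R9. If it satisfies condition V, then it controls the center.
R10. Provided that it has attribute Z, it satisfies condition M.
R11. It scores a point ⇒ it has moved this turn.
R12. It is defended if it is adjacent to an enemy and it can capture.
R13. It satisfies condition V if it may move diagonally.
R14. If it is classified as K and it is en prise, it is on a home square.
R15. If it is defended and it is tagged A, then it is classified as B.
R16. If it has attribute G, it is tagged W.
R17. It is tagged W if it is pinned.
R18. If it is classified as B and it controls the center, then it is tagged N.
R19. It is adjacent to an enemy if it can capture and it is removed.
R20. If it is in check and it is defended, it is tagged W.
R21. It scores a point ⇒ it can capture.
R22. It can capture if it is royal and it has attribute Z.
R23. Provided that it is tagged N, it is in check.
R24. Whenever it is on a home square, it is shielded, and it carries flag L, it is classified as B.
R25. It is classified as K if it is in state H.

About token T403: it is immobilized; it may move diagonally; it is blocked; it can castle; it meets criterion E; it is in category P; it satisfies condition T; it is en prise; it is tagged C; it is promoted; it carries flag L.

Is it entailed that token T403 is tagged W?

No

Forward chaining from the given facts derives: scores a point, is tagged S, has attribute Z, is shielded, satisfies condition M, has moved this turn, satisfies condition V, can capture, is adjacent to an enemy, controls the center, is defended.
Rules concluding "it is tagged W": R16 needs "it has attribute G"; R17 needs "it is pinned"; R20 needs "it is in check" — none of these are established.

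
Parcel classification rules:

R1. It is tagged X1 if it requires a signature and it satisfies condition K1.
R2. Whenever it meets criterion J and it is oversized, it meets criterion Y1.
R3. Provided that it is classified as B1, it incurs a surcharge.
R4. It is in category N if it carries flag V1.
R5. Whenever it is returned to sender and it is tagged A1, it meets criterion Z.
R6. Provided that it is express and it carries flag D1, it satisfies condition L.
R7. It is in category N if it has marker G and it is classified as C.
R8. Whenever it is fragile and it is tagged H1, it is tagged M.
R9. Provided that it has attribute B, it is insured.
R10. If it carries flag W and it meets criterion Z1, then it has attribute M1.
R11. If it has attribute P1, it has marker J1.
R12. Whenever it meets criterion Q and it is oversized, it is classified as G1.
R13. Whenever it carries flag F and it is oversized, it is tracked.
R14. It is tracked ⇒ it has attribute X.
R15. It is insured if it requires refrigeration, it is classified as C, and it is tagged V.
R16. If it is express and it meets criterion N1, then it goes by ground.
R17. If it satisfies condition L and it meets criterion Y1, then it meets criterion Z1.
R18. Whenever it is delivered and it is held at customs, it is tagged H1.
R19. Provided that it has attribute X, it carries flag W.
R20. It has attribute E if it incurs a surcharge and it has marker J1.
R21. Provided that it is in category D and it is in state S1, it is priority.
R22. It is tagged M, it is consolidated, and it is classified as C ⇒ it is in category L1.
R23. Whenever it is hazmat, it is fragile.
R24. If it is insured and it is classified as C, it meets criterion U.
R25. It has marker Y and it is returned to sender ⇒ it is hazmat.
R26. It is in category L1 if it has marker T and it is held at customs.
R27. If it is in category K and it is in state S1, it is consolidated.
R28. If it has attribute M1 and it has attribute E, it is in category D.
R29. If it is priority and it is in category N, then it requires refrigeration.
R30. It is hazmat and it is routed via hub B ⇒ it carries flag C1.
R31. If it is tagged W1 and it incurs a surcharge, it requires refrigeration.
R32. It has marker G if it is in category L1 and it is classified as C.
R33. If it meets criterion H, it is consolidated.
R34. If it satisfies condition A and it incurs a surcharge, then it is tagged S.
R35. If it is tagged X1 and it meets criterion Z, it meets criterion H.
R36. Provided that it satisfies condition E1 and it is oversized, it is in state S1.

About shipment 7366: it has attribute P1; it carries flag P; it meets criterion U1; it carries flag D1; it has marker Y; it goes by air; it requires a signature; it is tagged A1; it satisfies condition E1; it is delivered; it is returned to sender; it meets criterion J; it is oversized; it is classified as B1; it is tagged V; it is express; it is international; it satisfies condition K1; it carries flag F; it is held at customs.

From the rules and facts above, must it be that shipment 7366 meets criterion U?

No

Forward chaining from the given facts derives: is tagged X1, meets criterion Y1, incurs a surcharge, meets criterion Z, satisfies condition L, has marker J1, is tracked, has attribute X, meets criterion Z1, is tagged H1, carries flag W, has attribute E, is hazmat, meets criterion H, is in state S1, has attribute M1, is fragile, is in category D, is consolidated, is tagged M, is priority.
The only rule concluding "it meets criterion U" is R24, which needs "it is insured"; that is never established.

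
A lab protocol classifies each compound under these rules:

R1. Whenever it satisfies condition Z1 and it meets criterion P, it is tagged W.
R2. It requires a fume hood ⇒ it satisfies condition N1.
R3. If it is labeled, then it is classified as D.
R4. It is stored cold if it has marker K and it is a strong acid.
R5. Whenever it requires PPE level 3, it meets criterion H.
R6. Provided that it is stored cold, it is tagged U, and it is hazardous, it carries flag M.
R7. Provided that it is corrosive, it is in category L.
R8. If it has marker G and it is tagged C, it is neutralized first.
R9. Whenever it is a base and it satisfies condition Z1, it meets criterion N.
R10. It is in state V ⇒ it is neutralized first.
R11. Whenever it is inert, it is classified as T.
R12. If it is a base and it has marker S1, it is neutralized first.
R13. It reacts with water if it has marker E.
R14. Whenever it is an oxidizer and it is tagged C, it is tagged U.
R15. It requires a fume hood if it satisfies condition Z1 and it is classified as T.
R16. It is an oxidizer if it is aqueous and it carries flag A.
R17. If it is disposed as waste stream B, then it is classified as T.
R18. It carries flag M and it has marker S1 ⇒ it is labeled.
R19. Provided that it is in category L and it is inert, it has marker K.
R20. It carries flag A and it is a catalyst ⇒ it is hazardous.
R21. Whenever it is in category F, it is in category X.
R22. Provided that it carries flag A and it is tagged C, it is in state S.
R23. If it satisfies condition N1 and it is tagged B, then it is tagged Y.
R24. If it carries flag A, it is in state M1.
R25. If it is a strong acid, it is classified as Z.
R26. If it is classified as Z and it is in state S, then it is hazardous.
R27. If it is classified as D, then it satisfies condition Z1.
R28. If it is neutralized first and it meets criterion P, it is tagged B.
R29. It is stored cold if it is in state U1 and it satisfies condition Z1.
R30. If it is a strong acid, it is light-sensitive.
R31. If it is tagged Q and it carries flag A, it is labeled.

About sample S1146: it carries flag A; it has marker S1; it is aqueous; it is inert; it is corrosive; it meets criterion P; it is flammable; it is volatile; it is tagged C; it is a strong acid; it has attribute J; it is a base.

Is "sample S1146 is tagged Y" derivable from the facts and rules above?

By R7 (it is corrosive): it is in category L.
By R11 (it is inert): it is classified as T.
By R12 (it is a base, it has marker S1): it is neutralized first.
By R16 (it is aqueous, it carries flag A): it is an oxidizer.
By R19 (it is in category L, it is inert): it has marker K.
By R22 (it carries flag A, it is tagged C): it is in state S.
By R25 (it is a strong acid): it is classified as Z.
By R26 (it is classified as Z, it is in state S): it is hazardous.
By R28 (it is neutralized first, it meets criterion P): it is tagged B.
By R4 (it has marker K, it is a strong acid): it is stored cold.
By R14 (it is an oxidizer, it is tagged C): it is tagged U.
By R6 (it is stored cold, it is tagged U, it is hazardous): it carries flag M.
By R18 (it carries flag M, it has marker S1): it is labeled.
By R3 (it is labeled): it is classified as D.
By R27 (it is classified as D): it satisfies condition Z1.
By R15 (it satisfies condition Z1, it is classified as T): it requires a fume hood.
By R2 (it requires a fume hood): it satisfies condition N1.
By R23 (it satisfies condition N1, it is tagged B): it is tagged Y.

Yes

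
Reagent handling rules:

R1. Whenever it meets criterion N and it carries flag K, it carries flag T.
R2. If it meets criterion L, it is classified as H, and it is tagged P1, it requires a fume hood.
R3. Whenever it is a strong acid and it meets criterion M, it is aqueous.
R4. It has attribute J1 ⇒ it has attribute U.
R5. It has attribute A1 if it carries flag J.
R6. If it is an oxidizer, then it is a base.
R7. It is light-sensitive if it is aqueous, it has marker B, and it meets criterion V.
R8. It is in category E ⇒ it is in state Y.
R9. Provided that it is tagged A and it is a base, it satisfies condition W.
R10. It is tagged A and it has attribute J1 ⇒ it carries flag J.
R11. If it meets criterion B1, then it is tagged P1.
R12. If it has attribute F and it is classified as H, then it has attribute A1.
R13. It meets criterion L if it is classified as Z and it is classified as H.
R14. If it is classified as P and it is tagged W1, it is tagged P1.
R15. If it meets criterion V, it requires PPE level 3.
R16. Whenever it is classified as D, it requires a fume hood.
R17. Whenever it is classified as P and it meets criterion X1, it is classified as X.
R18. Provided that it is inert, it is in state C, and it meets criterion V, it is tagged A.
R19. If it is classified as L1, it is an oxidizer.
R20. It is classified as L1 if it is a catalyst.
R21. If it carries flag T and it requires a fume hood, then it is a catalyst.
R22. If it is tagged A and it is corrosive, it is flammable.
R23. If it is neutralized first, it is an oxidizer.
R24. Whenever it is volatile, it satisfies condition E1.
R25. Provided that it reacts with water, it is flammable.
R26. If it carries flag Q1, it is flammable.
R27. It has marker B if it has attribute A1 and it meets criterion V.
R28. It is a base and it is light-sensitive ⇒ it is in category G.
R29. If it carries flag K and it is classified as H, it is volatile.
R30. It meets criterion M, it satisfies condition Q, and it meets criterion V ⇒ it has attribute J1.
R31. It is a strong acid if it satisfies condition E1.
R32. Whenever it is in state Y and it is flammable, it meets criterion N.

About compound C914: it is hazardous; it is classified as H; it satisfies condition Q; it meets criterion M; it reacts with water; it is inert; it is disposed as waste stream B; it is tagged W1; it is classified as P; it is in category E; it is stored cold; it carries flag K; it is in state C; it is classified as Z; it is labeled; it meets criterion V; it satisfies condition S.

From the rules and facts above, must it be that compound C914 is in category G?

Yes

By R8 (it is in category E): it is in state Y.
By R13 (it is classified as Z, it is classified as H): it meets criterion L.
By R14 (it is classified as P, it is tagged W1): it is tagged P1.
By R18 (it is inert, it is in state C, it meets criterion V): it is tagged A.
By R25 (it reacts with water): it is flammable.
By R29 (it carries flag K, it is classified as H): it is volatile.
By R30 (it meets criterion M, it satisfies condition Q, it meets criterion V): it has attribute J1.
By R32 (it is in state Y, it is flammable): it meets criterion N.
By R1 (it meets criterion N, it carries flag K): it carries flag T.
By R2 (it meets criterion L, it is classified as H, it is tagged P1): it requires a fume hood.
By R10 (it is tagged A, it has attribute J1): it carries flag J.
By R21 (it carries flag T, it requires a fume hood): it is a catalyst.
By R24 (it is volatile): it satisfies condition E1.
By R31 (it satisfies condition E1): it is a strong acid.
By R3 (it is a strong acid, it meets criterion M): it is aqueous.
By R5 (it carries flag J): it has attribute A1.
By R20 (it is a catalyst): it is classified as L1.
By R27 (it has attribute A1, it meets criterion V): it has marker B.
By R7 (it is aqueous, it has marker B, it meets criterion V): it is light-sensitive.
By R19 (it is classified as L1): it is an oxidizer.
By R6 (it is an oxidizer): it is a base.
By R28 (it is a base, it is light-sensitive): it is in category G.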